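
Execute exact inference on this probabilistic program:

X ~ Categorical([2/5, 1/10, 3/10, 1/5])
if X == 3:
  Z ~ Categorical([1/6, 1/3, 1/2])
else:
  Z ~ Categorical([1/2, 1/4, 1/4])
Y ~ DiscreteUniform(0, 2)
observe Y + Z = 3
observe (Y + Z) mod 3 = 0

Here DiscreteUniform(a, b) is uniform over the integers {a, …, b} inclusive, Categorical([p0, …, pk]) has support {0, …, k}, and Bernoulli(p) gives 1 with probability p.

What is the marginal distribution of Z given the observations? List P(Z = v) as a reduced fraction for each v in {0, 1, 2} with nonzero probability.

P(Z=1) = 8/17, P(Z=2) = 9/17

Enumerate traces; 8 have nonzero weight after conditioning:
  (X=0, Z=1, Y=2) weight 1/30
  (X=0, Z=2, Y=1) weight 1/30
  (X=1, Z=1, Y=2) weight 1/120
  (X=1, Z=2, Y=1) weight 1/120
  (X=2, Z=1, Y=2) weight 1/40
  (X=2, Z=2, Y=1) weight 1/40
  (X=3, Z=1, Y=2) weight 1/45
  (X=3, Z=2, Y=1) weight 1/30
Group by Z:
  weight(Z=1) = 4/45
  weight(Z=2) = 1/10
Total weight = 4/45 + 1/10 = 17/90
P(Z=1 | obs) = 4/45 / 17/90 = 8/17
P(Z=2 | obs) = 1/10 / 17/90 = 9/17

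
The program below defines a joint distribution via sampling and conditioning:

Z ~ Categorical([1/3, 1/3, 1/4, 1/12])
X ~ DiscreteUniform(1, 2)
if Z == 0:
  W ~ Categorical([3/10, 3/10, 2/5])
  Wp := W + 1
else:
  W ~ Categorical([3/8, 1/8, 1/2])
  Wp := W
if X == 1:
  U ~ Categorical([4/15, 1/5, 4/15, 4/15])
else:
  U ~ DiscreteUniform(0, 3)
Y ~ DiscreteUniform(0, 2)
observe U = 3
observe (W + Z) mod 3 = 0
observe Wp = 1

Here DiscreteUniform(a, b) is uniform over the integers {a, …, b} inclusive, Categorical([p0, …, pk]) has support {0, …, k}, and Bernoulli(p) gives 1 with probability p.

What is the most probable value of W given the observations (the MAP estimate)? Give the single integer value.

Enumerate traces; 12 have nonzero weight after conditioning:
  (Z=0, X=1, W=0, U=3, Y=0) weight 1/225
  (Z=0, X=1, W=0, U=3, Y=1) weight 1/225
  (Z=0, X=1, W=0, U=3, Y=2) weight 1/225
  (Z=0, X=2, W=0, U=3, Y=0) weight 1/240
  (Z=0, X=2, W=0, U=3, Y=1) weight 1/240
  (Z=0, X=2, W=0, U=3, Y=2) weight 1/240
  (Z=2, X=1, W=1, U=3, Y=0) weight 1/720
  (Z=2, X=1, W=1, U=3, Y=1) weight 1/720
  … 4 more
Group by W:
  weight(W=0) = 31/1200
  weight(W=1) = 31/3840
Total weight = 31/1200 + 31/3840 = 217/6400
P(W=0 | obs) = 31/1200 / 217/6400 = 16/21
P(W=1 | obs) = 31/3840 / 217/6400 = 5/21
argmax = 0

argmax_v P(W = v | obs) = 0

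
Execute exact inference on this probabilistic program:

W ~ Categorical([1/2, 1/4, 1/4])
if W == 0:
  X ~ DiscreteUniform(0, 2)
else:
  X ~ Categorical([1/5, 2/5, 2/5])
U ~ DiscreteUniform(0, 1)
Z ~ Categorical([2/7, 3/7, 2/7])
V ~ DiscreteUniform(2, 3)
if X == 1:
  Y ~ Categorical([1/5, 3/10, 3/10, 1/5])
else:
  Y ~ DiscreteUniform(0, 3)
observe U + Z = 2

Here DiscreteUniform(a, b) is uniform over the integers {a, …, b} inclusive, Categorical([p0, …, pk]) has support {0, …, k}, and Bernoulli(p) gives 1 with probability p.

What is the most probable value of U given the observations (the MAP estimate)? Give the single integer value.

Enumerate traces; 144 have nonzero weight after conditioning:
  (W=0, X=0, U=0, Z=2, V=2, Y=0) weight 1/336
  (W=0, X=0, U=0, Z=2, V=2, Y=1) weight 1/336
  (W=0, X=0, U=0, Z=2, V=2, Y=2) weight 1/336
  (W=0, X=0, U=0, Z=2, V=2, Y=3) weight 1/336
  (W=0, X=0, U=0, Z=2, V=3, Y=0) weight 1/336
  (W=0, X=0, U=0, Z=2, V=3, Y=1) weight 1/336
  (W=0, X=0, U=0, Z=2, V=3, Y=2) weight 1/336
  (W=0, X=0, U=0, Z=2, V=3, Y=3) weight 1/336
  (W=0, X=0, U=1, Z=1, V=2, Y=0) weight 1/224
  … 135 more
Group by U:
  weight(U=0) = 1/7
  weight(U=1) = 3/14
Total weight = 1/7 + 3/14 = 5/14
P(U=0 | obs) = 1/7 / 5/14 = 2/5
P(U=1 | obs) = 3/14 / 5/14 = 3/5
argmax = 1

argmax_v P(U = v | obs) = 1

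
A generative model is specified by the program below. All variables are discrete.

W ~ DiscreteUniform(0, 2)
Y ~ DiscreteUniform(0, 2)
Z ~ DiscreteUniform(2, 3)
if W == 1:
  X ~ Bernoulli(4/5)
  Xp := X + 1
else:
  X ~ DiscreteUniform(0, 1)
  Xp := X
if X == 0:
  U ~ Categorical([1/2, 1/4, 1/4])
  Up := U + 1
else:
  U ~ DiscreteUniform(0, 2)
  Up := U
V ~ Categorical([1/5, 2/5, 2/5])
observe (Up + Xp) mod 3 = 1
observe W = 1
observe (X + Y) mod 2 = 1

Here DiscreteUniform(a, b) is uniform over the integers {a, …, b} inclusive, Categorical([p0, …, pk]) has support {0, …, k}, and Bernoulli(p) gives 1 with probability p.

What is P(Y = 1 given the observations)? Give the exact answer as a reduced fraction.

Enumerate traces; 18 have nonzero weight after conditioning:
  (W=1, Y=0, Z=2, X=1, U=2, V=0) weight 2/675
  (W=1, Y=0, Z=2, X=1, U=2, V=1) weight 4/675
  (W=1, Y=0, Z=2, X=1, U=2, V=2) weight 4/675
  (W=1, Y=0, Z=3, X=1, U=2, V=0) weight 2/675
  (W=1, Y=0, Z=3, X=1, U=2, V=1) weight 4/675
  (W=1, Y=0, Z=3, X=1, U=2, V=2) weight 4/675
  (W=1, Y=1, Z=2, X=0, U=2, V=0) weight 1/1800
  (W=1, Y=1, Z=2, X=0, U=2, V=1) weight 1/900
  (W=1, Y=2, Z=2, X=1, U=2, V=0) weight 2/675
  … 9 more
Group by Y:
  weight(Y=0) = 4/135
  weight(Y=1) = 1/180
  weight(Y=2) = 4/135
Total weight = 4/135 + 1/180 + 4/135 = 7/108
P(Y=0 | obs) = 4/135 / 7/108 = 16/35
P(Y=1 | obs) = 1/180 / 7/108 = 3/35
P(Y=2 | obs) = 4/135 / 7/108 = 16/35

P(Y = 1 | obs) = 3/35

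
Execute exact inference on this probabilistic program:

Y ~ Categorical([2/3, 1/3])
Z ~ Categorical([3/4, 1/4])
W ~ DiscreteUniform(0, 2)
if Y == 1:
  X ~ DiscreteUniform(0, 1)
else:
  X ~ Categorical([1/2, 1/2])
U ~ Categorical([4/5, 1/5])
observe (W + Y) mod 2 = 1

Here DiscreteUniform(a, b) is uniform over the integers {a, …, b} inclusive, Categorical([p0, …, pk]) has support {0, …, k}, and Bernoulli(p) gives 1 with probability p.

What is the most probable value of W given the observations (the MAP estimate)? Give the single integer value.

argmax_v P(W = v | obs) = 1

Enumerate traces; 24 have nonzero weight after conditioning:
  (Y=0, Z=0, W=1, X=0, U=0) weight 1/15
  (Y=0, Z=0, W=1, X=0, U=1) weight 1/60
  (Y=0, Z=0, W=1, X=1, U=0) weight 1/15
  (Y=0, Z=0, W=1, X=1, U=1) weight 1/60
  (Y=0, Z=1, W=1, X=0, U=0) weight 1/45
  (Y=0, Z=1, W=1, X=0, U=1) weight 1/180
  (Y=0, Z=1, W=1, X=1, U=0) weight 1/45
  (Y=0, Z=1, W=1, X=1, U=1) weight 1/180
  (Y=1, Z=0, W=0, X=0, U=0) weight 1/30
  (Y=1, Z=0, W=2, X=0, U=0) weight 1/30
  … 14 more
Group by W:
  weight(W=0) = 1/9
  weight(W=1) = 2/9
  weight(W=2) = 1/9
Total weight = 1/9 + 2/9 + 1/9 = 4/9
P(W=0 | obs) = 1/9 / 4/9 = 1/4
P(W=1 | obs) = 2/9 / 4/9 = 1/2
P(W=2 | obs) = 1/9 / 4/9 = 1/4
argmax = 1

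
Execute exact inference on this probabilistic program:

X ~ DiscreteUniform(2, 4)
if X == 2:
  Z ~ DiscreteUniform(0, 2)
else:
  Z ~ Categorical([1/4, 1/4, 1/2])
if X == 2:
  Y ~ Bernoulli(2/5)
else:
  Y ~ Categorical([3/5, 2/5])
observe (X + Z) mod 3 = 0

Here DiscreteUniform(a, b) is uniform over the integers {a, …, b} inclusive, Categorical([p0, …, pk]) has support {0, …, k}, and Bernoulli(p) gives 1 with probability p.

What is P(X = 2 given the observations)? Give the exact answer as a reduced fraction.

Enumerate traces; 6 have nonzero weight after conditioning:
  (X=2, Z=1, Y=0) weight 1/15
  (X=2, Z=1, Y=1) weight 2/45
  (X=3, Z=0, Y=0) weight 1/20
  (X=3, Z=0, Y=1) weight 1/30
  (X=4, Z=2, Y=0) weight 1/10
  (X=4, Z=2, Y=1) weight 1/15
Group by X:
  weight(X=2) = 1/9
  weight(X=3) = 1/12
  weight(X=4) = 1/6
Total weight = 1/9 + 1/12 + 1/6 = 13/36
P(X=2 | obs) = 1/9 / 13/36 = 4/13
P(X=3 | obs) = 1/12 / 13/36 = 3/13
P(X=4 | obs) = 1/6 / 13/36 = 6/13

P(X = 2 | obs) = 4/13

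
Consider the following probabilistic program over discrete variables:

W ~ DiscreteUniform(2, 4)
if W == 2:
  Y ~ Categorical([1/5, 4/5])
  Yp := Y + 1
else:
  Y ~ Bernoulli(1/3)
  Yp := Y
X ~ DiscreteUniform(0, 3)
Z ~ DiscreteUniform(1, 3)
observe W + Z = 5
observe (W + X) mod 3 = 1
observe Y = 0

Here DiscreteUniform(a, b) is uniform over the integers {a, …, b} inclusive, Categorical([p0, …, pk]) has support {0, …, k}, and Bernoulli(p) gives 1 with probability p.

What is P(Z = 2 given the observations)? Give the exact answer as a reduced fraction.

Enumerate traces; 4 have nonzero weight after conditioning:
  (W=2, Y=0, X=2, Z=3) weight 1/180
  (W=3, Y=0, X=1, Z=2) weight 1/54
  (W=4, Y=0, X=0, Z=1) weight 1/54
  (W=4, Y=0, X=3, Z=1) weight 1/54
Group by Z:
  weight(Z=1) = 1/27
  weight(Z=2) = 1/54
  weight(Z=3) = 1/180
Total weight = 1/27 + 1/54 + 1/180 = 11/180
P(Z=1 | obs) = 1/27 / 11/180 = 20/33
P(Z=2 | obs) = 1/54 / 11/180 = 10/33
P(Z=3 | obs) = 1/180 / 11/180 = 1/11

P(Z = 2 | obs) = 10/33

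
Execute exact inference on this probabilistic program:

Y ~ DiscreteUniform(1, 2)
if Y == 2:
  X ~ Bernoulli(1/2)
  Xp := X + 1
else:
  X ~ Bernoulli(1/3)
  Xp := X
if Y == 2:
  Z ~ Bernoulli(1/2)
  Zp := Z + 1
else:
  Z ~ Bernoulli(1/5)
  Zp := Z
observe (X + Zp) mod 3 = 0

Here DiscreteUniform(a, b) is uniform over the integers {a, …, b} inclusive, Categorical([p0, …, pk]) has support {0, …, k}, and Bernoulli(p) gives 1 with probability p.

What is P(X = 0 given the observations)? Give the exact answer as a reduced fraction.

Enumerate traces; 2 have nonzero weight after conditioning:
  (Y=1, X=0, Z=0) weight 4/15
  (Y=2, X=1, Z=1) weight 1/8
Group by X:
  weight(X=0) = 4/15
  weight(X=1) = 1/8
Total weight = 4/15 + 1/8 = 47/120
P(X=0 | obs) = 4/15 / 47/120 = 32/47
P(X=1 | obs) = 1/8 / 47/120 = 15/47

P(X = 0 | obs) = 32/47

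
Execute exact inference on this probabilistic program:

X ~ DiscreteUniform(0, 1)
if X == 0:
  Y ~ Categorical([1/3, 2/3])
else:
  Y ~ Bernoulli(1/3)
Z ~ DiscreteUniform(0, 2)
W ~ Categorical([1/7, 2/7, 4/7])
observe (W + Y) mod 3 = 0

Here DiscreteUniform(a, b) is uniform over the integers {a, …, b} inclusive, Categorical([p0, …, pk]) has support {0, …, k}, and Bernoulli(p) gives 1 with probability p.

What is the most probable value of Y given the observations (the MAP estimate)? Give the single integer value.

Enumerate traces; 12 have nonzero weight after conditioning:
  (X=0, Y=0, Z=0, W=0) weight 1/126
  (X=0, Y=0, Z=1, W=0) weight 1/126
  (X=0, Y=0, Z=2, W=0) weight 1/126
  (X=0, Y=1, Z=0, W=2) weight 4/63
  (X=0, Y=1, Z=1, W=2) weight 4/63
  (X=0, Y=1, Z=2, W=2) weight 4/63
  (X=1, Y=0, Z=0, W=0) weight 1/63
  (X=1, Y=0, Z=1, W=0) weight 1/63
  … 4 more
Group by Y:
  weight(Y=0) = 1/14
  weight(Y=1) = 2/7
Total weight = 1/14 + 2/7 = 5/14
P(Y=0 | obs) = 1/14 / 5/14 = 1/5
P(Y=1 | obs) = 2/7 / 5/14 = 4/5
argmax = 1

argmax_v P(Y = v | obs) = 1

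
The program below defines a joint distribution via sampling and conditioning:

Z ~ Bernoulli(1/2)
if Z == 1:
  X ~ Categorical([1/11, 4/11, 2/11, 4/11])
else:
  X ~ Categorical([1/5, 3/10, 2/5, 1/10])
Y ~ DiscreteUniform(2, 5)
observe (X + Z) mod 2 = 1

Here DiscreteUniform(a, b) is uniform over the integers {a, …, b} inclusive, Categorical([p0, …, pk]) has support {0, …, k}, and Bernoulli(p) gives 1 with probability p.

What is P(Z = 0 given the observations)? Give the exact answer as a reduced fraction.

P(Z = 0 | obs) = 22/37

Enumerate traces; 16 have nonzero weight after conditioning:
  (Z=0, X=1, Y=2) weight 3/80
  (Z=0, X=1, Y=3) weight 3/80
  (Z=0, X=1, Y=4) weight 3/80
  (Z=0, X=1, Y=5) weight 3/80
  (Z=0, X=3, Y=2) weight 1/80
  (Z=0, X=3, Y=3) weight 1/80
  (Z=0, X=3, Y=4) weight 1/80
  (Z=0, X=3, Y=5) weight 1/80
  (Z=1, X=0, Y=2) weight 1/88
  … 7 more
Group by Z:
  weight(Z=0) = 1/5
  weight(Z=1) = 3/22
Total weight = 1/5 + 3/22 = 37/110
P(Z=0 | obs) = 1/5 / 37/110 = 22/37
P(Z=1 | obs) = 3/22 / 37/110 = 15/37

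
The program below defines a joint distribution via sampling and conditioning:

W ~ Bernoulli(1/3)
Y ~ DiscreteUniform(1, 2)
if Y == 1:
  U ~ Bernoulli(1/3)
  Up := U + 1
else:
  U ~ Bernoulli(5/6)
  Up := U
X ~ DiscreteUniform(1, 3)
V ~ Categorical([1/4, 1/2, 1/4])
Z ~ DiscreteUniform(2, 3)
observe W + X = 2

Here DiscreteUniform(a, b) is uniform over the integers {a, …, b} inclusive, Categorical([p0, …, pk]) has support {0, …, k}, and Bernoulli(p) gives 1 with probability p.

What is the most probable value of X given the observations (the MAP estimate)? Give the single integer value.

Enumerate traces; 48 have nonzero weight after conditioning:
  (W=0, Y=1, U=0, X=2, V=0, Z=2) weight 1/108
  (W=0, Y=1, U=0, X=2, V=0, Z=3) weight 1/108
  (W=0, Y=1, U=0, X=2, V=1, Z=2) weight 1/54
  (W=0, Y=1, U=0, X=2, V=1, Z=3) weight 1/54
  (W=0, Y=1, U=0, X=2, V=2, Z=2) weight 1/108
  (W=0, Y=1, U=0, X=2, V=2, Z=3) weight 1/108
  (W=0, Y=1, U=1, X=2, V=0, Z=2) weight 1/216
  (W=0, Y=1, U=1, X=2, V=0, Z=3) weight 1/216
  (W=1, Y=1, U=0, X=1, V=0, Z=2) weight 1/216
  … 39 more
Group by X:
  weight(X=1) = 1/9
  weight(X=2) = 2/9
Total weight = 1/9 + 2/9 = 1/3
P(X=1 | obs) = 1/9 / 1/3 = 1/3
P(X=2 | obs) = 2/9 / 1/3 = 2/3
argmax = 2

argmax_v P(X = v | obs) = 2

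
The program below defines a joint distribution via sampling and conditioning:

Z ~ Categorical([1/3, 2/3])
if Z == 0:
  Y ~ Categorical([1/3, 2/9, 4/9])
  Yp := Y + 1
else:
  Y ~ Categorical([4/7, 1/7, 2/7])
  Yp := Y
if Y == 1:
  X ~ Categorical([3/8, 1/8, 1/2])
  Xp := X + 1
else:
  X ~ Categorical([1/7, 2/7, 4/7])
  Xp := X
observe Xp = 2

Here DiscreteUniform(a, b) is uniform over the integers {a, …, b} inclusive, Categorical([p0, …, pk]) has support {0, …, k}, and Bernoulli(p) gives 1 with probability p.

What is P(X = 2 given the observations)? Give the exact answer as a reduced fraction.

Enumerate traces; 6 have nonzero weight after conditioning:
  (Z=0, Y=0, X=2) weight 4/63
  (Z=0, Y=1, X=1) weight 1/108
  (Z=0, Y=2, X=2) weight 16/189
  (Z=1, Y=0, X=2) weight 32/147
  (Z=1, Y=1, X=1) weight 1/84
  (Z=1, Y=2, X=2) weight 16/147
Group by X:
  weight(X=1) = 4/189
  weight(X=2) = 628/1323
Total weight = 4/189 + 628/1323 = 656/1323
P(X=1 | obs) = 4/189 / 656/1323 = 7/164
P(X=2 | obs) = 628/1323 / 656/1323 = 157/164

P(X = 2 | obs) = 157/164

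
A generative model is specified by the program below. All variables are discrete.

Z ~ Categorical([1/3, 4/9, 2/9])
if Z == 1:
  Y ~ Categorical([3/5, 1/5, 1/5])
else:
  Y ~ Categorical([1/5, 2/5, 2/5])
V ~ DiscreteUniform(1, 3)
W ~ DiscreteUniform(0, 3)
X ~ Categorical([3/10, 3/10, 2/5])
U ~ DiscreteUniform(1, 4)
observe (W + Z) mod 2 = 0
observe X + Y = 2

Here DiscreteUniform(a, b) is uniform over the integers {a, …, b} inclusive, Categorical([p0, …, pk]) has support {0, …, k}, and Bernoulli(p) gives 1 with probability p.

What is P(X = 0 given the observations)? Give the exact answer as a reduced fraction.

Enumerate traces; 216 have nonzero weight after conditioning:
  (Z=0, Y=0, V=1, W=0, X=2, U=1) weight 1/1800
  (Z=0, Y=0, V=1, W=0, X=2, U=2) weight 1/1800
  (Z=0, Y=0, V=1, W=0, X=2, U=3) weight 1/1800
  (Z=0, Y=0, V=1, W=0, X=2, U=4) weight 1/1800
  (Z=0, Y=0, V=1, W=2, X=2, U=1) weight 1/1800
  (Z=0, Y=0, V=1, W=2, X=2, U=2) weight 1/1800
  (Z=0, Y=0, V=1, W=2, X=2, U=3) weight 1/1800
  (Z=0, Y=0, V=1, W=2, X=2, U=4) weight 1/1800
  (Z=0, Y=1, V=1, W=0, X=1, U=1) weight 1/1200
  (Z=0, Y=2, V=1, W=0, X=0, U=1) weight 1/1200
  … 206 more
Group by X:
  weight(X=0) = 7/150
  weight(X=1) = 7/150
  weight(X=2) = 17/225
Total weight = 7/150 + 7/150 + 17/225 = 38/225
P(X=0 | obs) = 7/150 / 38/225 = 21/76
P(X=1 | obs) = 7/150 / 38/225 = 21/76
P(X=2 | obs) = 17/225 / 38/225 = 17/38

P(X = 0 | obs) = 21/76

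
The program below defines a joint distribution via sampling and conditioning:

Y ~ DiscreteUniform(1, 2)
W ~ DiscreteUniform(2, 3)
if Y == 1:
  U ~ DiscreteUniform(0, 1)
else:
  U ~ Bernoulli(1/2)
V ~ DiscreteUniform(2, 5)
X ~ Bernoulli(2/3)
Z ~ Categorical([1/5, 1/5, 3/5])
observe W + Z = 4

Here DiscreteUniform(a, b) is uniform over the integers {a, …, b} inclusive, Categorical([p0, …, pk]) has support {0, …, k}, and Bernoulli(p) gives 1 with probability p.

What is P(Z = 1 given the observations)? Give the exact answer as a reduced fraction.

P(Z = 1 | obs) = 1/4

Enumerate traces; 64 have nonzero weight after conditioning:
  (Y=1, W=2, U=0, V=2, X=0, Z=2) weight 1/160
  (Y=1, W=2, U=0, V=2, X=1, Z=2) weight 1/80
  (Y=1, W=2, U=0, V=3, X=0, Z=2) weight 1/160
  (Y=1, W=2, U=0, V=3, X=1, Z=2) weight 1/80
  (Y=1, W=2, U=0, V=4, X=0, Z=2) weight 1/160
  (Y=1, W=2, U=0, V=4, X=1, Z=2) weight 1/80
  (Y=1, W=2, U=0, V=5, X=0, Z=2) weight 1/160
  (Y=1, W=2, U=0, V=5, X=1, Z=2) weight 1/80
  (Y=1, W=3, U=0, V=2, X=0, Z=1) weight 1/480
  … 55 more
Group by Z:
  weight(Z=1) = 1/10
  weight(Z=2) = 3/10
Total weight = 1/10 + 3/10 = 2/5
P(Z=1 | obs) = 1/10 / 2/5 = 1/4
P(Z=2 | obs) = 3/10 / 2/5 = 3/4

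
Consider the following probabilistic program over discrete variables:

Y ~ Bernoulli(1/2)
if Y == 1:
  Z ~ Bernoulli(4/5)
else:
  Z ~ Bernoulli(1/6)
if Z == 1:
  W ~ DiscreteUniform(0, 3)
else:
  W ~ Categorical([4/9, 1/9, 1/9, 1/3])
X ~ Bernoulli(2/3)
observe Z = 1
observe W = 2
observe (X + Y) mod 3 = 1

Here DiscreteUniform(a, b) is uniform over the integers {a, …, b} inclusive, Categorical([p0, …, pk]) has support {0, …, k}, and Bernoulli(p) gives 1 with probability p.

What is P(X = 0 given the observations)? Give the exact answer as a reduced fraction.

P(X = 0 | obs) = 12/17

Enumerate traces; 2 have nonzero weight after conditioning:
  (Y=0, Z=1, W=2, X=1) weight 1/72
  (Y=1, Z=1, W=2, X=0) weight 1/30
Group by X:
  weight(X=0) = 1/30
  weight(X=1) = 1/72
Total weight = 1/30 + 1/72 = 17/360
P(X=0 | obs) = 1/30 / 17/360 = 12/17
P(X=1 | obs) = 1/72 / 17/360 = 5/17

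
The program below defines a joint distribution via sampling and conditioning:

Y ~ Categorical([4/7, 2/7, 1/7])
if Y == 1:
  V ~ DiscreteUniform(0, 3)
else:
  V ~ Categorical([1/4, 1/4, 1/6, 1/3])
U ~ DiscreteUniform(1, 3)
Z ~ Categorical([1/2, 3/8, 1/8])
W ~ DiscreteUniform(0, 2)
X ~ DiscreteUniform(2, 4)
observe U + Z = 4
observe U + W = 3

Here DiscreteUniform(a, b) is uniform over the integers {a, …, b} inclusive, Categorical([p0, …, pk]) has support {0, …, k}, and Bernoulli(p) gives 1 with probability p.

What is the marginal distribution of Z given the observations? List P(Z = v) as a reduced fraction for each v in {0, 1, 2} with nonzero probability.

Enumerate traces; 72 have nonzero weight after conditioning:
  (Y=0, V=0, U=2, Z=2, W=1, X=2) weight 1/1512
  (Y=0, V=0, U=2, Z=2, W=1, X=3) weight 1/1512
  (Y=0, V=0, U=2, Z=2, W=1, X=4) weight 1/1512
  (Y=0, V=0, U=3, Z=1, W=0, X=2) weight 1/504
  (Y=0, V=0, U=3, Z=1, W=0, X=3) weight 1/504
  (Y=0, V=0, U=3, Z=1, W=0, X=4) weight 1/504
  (Y=0, V=1, U=2, Z=2, W=1, X=2) weight 1/1512
  (Y=0, V=1, U=2, Z=2, W=1, X=3) weight 1/1512
  … 64 more
Group by Z:
  weight(Z=1) = 1/24
  weight(Z=2) = 1/72
Total weight = 1/24 + 1/72 = 1/18
P(Z=1 | obs) = 1/24 / 1/18 = 3/4
P(Z=2 | obs) = 1/72 / 1/18 = 1/4

P(Z=1) = 3/4, P(Z=2) = 1/4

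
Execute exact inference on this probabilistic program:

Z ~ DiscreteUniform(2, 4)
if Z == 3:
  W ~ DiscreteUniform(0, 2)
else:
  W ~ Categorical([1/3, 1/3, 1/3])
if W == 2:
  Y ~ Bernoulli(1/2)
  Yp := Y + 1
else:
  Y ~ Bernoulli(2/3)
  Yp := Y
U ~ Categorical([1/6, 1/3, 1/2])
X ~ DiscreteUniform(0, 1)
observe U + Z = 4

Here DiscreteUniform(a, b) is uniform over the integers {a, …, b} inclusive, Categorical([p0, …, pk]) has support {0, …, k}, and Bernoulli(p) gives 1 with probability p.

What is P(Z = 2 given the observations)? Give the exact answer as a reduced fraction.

P(Z = 2 | obs) = 1/2

Enumerate traces; 36 have nonzero weight after conditioning:
  (Z=2, W=0, Y=0, U=2, X=0) weight 1/108
  (Z=2, W=0, Y=0, U=2, X=1) weight 1/108
  (Z=2, W=0, Y=1, U=2, X=0) weight 1/54
  (Z=2, W=0, Y=1, U=2, X=1) weight 1/54
  (Z=2, W=1, Y=0, U=2, X=0) weight 1/108
  (Z=2, W=1, Y=0, U=2, X=1) weight 1/108
  (Z=2, W=1, Y=1, U=2, X=0) weight 1/54
  (Z=2, W=1, Y=1, U=2, X=1) weight 1/54
  (Z=3, W=0, Y=0, U=1, X=0) weight 1/162
  (Z=4, W=0, Y=0, U=0, X=0) weight 1/324
  … 26 more
Group by Z:
  weight(Z=2) = 1/6
  weight(Z=3) = 1/9
  weight(Z=4) = 1/18
Total weight = 1/6 + 1/9 + 1/18 = 1/3
P(Z=2 | obs) = 1/6 / 1/3 = 1/2
P(Z=3 | obs) = 1/9 / 1/3 = 1/3
P(Z=4 | obs) = 1/18 / 1/3 = 1/6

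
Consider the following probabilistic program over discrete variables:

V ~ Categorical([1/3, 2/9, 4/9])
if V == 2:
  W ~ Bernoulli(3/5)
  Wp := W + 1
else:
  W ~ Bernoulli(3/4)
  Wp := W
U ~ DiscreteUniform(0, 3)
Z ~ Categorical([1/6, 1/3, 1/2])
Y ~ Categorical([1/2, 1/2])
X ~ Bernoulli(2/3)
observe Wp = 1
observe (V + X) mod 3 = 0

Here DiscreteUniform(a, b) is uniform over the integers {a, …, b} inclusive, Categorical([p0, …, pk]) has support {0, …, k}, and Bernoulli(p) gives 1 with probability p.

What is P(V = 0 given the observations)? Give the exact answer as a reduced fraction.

P(V = 0 | obs) = 45/109

Enumerate traces; 48 have nonzero weight after conditioning:
  (V=0, W=1, U=0, Z=0, Y=0, X=0) weight 1/576
  (V=0, W=1, U=0, Z=0, Y=1, X=0) weight 1/576
  (V=0, W=1, U=0, Z=1, Y=0, X=0) weight 1/288
  (V=0, W=1, U=0, Z=1, Y=1, X=0) weight 1/288
  (V=0, W=1, U=0, Z=2, Y=0, X=0) weight 1/192
  (V=0, W=1, U=0, Z=2, Y=1, X=0) weight 1/192
  (V=0, W=1, U=1, Z=0, Y=0, X=0) weight 1/576
  (V=0, W=1, U=1, Z=0, Y=1, X=0) weight 1/576
  (V=2, W=0, U=0, Z=0, Y=0, X=1) weight 1/405
  … 39 more
Group by V:
  weight(V=0) = 1/12
  weight(V=2) = 16/135
Total weight = 1/12 + 16/135 = 109/540
P(V=0 | obs) = 1/12 / 109/540 = 45/109
P(V=2 | obs) = 16/135 / 109/540 = 64/109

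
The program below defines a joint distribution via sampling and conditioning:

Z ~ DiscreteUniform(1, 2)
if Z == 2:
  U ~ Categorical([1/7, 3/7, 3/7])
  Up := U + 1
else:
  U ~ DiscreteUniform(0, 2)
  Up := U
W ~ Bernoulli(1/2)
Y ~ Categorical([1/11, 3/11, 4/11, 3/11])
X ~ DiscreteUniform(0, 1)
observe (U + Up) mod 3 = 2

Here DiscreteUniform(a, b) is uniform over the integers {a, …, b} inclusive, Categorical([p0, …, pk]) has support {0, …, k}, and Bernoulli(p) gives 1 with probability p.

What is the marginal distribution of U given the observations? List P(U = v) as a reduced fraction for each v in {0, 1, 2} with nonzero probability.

P(U=1) = 7/16, P(U=2) = 9/16

Enumerate traces; 32 have nonzero weight after conditioning:
  (Z=1, U=1, W=0, Y=0, X=0) weight 1/264
  (Z=1, U=1, W=0, Y=0, X=1) weight 1/264
  (Z=1, U=1, W=0, Y=1, X=0) weight 1/88
  (Z=1, U=1, W=0, Y=1, X=1) weight 1/88
  (Z=1, U=1, W=0, Y=2, X=0) weight 1/66
  (Z=1, U=1, W=0, Y=2, X=1) weight 1/66
  (Z=1, U=1, W=0, Y=3, X=0) weight 1/88
  (Z=1, U=1, W=0, Y=3, X=1) weight 1/88
  (Z=2, U=2, W=0, Y=0, X=0) weight 3/616
  … 23 more
Group by U:
  weight(U=1) = 1/6
  weight(U=2) = 3/14
Total weight = 1/6 + 3/14 = 8/21
P(U=1 | obs) = 1/6 / 8/21 = 7/16
P(U=2 | obs) = 3/14 / 8/21 = 9/16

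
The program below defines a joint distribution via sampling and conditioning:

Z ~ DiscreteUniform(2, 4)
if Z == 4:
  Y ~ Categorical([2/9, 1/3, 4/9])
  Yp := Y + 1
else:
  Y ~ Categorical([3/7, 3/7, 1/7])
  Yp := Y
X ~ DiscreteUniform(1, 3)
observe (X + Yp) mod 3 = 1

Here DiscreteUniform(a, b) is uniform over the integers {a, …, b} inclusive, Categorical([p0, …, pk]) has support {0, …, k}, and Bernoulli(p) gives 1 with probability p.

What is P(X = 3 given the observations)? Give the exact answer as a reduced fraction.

P(X = 3 | obs) = 68/189

Enumerate traces; 9 have nonzero weight after conditioning:
  (Z=2, Y=0, X=1) weight 1/21
  (Z=2, Y=1, X=3) weight 1/21
  (Z=2, Y=2, X=2) weight 1/63
  (Z=3, Y=0, X=1) weight 1/21
  (Z=3, Y=1, X=3) weight 1/21
  (Z=3, Y=2, X=2) weight 1/63
  (Z=4, Y=0, X=3) weight 2/81
  (Z=4, Y=1, X=2) weight 1/27
  … 1 more
Group by X:
  weight(X=1) = 82/567
  weight(X=2) = 13/189
  weight(X=3) = 68/567
Total weight = 82/567 + 13/189 + 68/567 = 1/3
P(X=1 | obs) = 82/567 / 1/3 = 82/189
P(X=2 | obs) = 13/189 / 1/3 = 13/63
P(X=3 | obs) = 68/567 / 1/3 = 68/189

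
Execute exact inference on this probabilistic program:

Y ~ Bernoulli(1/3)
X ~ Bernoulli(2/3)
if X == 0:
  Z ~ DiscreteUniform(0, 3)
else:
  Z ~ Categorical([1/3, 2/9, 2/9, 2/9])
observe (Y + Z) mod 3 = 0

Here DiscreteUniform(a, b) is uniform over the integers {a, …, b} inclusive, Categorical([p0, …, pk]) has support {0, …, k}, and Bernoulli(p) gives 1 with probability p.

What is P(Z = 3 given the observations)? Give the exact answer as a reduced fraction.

P(Z = 3 | obs) = 50/141

Enumerate traces; 6 have nonzero weight after conditioning:
  (Y=0, X=0, Z=0) weight 1/18
  (Y=0, X=0, Z=3) weight 1/18
  (Y=0, X=1, Z=0) weight 4/27
  (Y=0, X=1, Z=3) weight 8/81
  (Y=1, X=0, Z=2) weight 1/36
  (Y=1, X=1, Z=2) weight 4/81
Group by Z:
  weight(Z=0) = 11/54
  weight(Z=2) = 25/324
  weight(Z=3) = 25/162
Total weight = 11/54 + 25/324 + 25/162 = 47/108
P(Z=0 | obs) = 11/54 / 47/108 = 22/47
P(Z=2 | obs) = 25/324 / 47/108 = 25/141
P(Z=3 | obs) = 25/162 / 47/108 = 50/141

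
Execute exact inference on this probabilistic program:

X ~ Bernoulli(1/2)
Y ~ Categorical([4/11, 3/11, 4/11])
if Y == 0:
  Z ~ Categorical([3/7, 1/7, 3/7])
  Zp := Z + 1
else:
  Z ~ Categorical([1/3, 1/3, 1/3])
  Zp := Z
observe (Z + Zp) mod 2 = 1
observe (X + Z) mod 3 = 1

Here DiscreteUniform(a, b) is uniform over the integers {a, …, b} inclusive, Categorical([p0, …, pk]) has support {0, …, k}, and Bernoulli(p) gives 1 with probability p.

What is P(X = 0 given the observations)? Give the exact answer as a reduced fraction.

Enumerate traces; 2 have nonzero weight after conditioning:
  (X=0, Y=0, Z=1) weight 2/77
  (X=1, Y=0, Z=0) weight 6/77
Group by X:
  weight(X=0) = 2/77
  weight(X=1) = 6/77
Total weight = 2/77 + 6/77 = 8/77
P(X=0 | obs) = 2/77 / 8/77 = 1/4
P(X=1 | obs) = 6/77 / 8/77 = 3/4

P(X = 0 | obs) = 1/4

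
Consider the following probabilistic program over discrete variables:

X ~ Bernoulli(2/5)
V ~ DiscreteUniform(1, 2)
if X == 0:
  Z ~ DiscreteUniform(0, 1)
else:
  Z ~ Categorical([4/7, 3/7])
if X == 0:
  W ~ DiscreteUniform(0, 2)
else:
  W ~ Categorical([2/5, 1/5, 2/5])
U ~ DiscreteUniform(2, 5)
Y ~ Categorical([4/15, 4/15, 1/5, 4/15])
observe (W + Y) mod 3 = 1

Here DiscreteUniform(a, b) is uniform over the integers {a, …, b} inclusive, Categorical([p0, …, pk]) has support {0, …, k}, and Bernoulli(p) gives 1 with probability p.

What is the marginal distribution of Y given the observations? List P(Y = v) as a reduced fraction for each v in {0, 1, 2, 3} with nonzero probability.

P(Y=0) = 4/17, P(Y=1) = 36/119, P(Y=2) = 27/119, P(Y=3) = 4/17

Enumerate traces; 128 have nonzero weight after conditioning:
  (X=0, V=1, Z=0, W=0, U=2, Y=1) weight 1/300
  (X=0, V=1, Z=0, W=0, U=3, Y=1) weight 1/300
  (X=0, V=1, Z=0, W=0, U=4, Y=1) weight 1/300
  (X=0, V=1, Z=0, W=0, U=5, Y=1) weight 1/300
  (X=0, V=1, Z=0, W=1, U=2, Y=0) weight 1/300
  (X=0, V=1, Z=0, W=1, U=2, Y=3) weight 1/300
  (X=0, V=1, Z=0, W=1, U=3, Y=0) weight 1/300
  (X=0, V=1, Z=0, W=1, U=3, Y=3) weight 1/300
  (X=0, V=1, Z=0, W=2, U=2, Y=2) weight 1/400
  … 119 more
Group by Y:
  weight(Y=0) = 28/375
  weight(Y=1) = 12/125
  weight(Y=2) = 9/125
  weight(Y=3) = 28/375
Total weight = 28/375 + 12/125 + 9/125 + 28/375 = 119/375
P(Y=0 | obs) = 28/375 / 119/375 = 4/17
P(Y=1 | obs) = 12/125 / 119/375 = 36/119
P(Y=2 | obs) = 9/125 / 119/375 = 27/119
P(Y=3 | obs) = 28/375 / 119/375 = 4/17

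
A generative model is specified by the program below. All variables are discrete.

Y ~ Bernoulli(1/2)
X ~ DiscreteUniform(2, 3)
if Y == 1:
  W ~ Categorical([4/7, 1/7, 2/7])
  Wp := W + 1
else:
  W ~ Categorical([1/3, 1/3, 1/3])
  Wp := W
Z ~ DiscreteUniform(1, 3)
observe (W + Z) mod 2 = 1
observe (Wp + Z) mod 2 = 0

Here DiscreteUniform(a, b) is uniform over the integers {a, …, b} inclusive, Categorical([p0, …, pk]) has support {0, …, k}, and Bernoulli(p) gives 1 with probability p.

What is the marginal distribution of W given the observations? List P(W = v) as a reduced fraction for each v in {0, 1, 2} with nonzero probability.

P(W=0) = 8/13, P(W=1) = 1/13, P(W=2) = 4/13

Enumerate traces; 10 have nonzero weight after conditioning:
  (Y=1, X=2, W=0, Z=1) weight 1/21
  (Y=1, X=2, W=0, Z=3) weight 1/21
  (Y=1, X=2, W=1, Z=2) weight 1/84
  (Y=1, X=2, W=2, Z=1) weight 1/42
  (Y=1, X=2, W=2, Z=3) weight 1/42
  (Y=1, X=3, W=0, Z=1) weight 1/21
  (Y=1, X=3, W=0, Z=3) weight 1/21
  (Y=1, X=3, W=1, Z=2) weight 1/84
  … 2 more
Group by W:
  weight(W=0) = 4/21
  weight(W=1) = 1/42
  weight(W=2) = 2/21
Total weight = 4/21 + 1/42 + 2/21 = 13/42
P(W=0 | obs) = 4/21 / 13/42 = 8/13
P(W=1 | obs) = 1/42 / 13/42 = 1/13
P(W=2 | obs) = 2/21 / 13/42 = 4/13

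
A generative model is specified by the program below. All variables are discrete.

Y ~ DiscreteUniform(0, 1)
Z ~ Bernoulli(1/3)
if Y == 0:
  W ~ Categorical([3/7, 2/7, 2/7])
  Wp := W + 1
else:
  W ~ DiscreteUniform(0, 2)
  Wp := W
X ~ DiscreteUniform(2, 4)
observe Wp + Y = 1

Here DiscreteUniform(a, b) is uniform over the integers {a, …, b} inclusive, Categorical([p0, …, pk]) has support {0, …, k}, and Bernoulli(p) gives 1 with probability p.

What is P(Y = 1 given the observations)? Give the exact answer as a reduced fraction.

Enumerate traces; 12 have nonzero weight after conditioning:
  (Y=0, Z=0, W=0, X=2) weight 1/21
  (Y=0, Z=0, W=0, X=3) weight 1/21
  (Y=0, Z=0, W=0, X=4) weight 1/21
  (Y=0, Z=1, W=0, X=2) weight 1/42
  (Y=0, Z=1, W=0, X=3) weight 1/42
  (Y=0, Z=1, W=0, X=4) weight 1/42
  (Y=1, Z=0, W=0, X=2) weight 1/27
  (Y=1, Z=0, W=0, X=3) weight 1/27
  … 4 more
Group by Y:
  weight(Y=0) = 3/14
  weight(Y=1) = 1/6
Total weight = 3/14 + 1/6 = 8/21
P(Y=0 | obs) = 3/14 / 8/21 = 9/16
P(Y=1 | obs) = 1/6 / 8/21 = 7/16

P(Y = 1 | obs) = 7/16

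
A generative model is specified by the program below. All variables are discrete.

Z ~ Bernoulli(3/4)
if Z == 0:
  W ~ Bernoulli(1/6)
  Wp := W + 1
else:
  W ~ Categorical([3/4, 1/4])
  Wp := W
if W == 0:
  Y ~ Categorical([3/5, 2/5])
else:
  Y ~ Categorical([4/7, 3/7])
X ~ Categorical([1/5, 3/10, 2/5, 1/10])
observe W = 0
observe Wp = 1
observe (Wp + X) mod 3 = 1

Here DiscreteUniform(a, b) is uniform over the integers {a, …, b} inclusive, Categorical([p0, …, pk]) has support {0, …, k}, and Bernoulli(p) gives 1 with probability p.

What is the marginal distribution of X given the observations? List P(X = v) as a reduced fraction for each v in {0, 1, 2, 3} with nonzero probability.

Enumerate traces; 4 have nonzero weight after conditioning:
  (Z=0, W=0, Y=0, X=0) weight 1/40
  (Z=0, W=0, Y=0, X=3) weight 1/80
  (Z=0, W=0, Y=1, X=0) weight 1/60
  (Z=0, W=0, Y=1, X=3) weight 1/120
Group by X:
  weight(X=0) = 1/24
  weight(X=3) = 1/48
Total weight = 1/24 + 1/48 = 1/16
P(X=0 | obs) = 1/24 / 1/16 = 2/3
P(X=3 | obs) = 1/48 / 1/16 = 1/3

P(X=0) = 2/3, P(X=3) = 1/3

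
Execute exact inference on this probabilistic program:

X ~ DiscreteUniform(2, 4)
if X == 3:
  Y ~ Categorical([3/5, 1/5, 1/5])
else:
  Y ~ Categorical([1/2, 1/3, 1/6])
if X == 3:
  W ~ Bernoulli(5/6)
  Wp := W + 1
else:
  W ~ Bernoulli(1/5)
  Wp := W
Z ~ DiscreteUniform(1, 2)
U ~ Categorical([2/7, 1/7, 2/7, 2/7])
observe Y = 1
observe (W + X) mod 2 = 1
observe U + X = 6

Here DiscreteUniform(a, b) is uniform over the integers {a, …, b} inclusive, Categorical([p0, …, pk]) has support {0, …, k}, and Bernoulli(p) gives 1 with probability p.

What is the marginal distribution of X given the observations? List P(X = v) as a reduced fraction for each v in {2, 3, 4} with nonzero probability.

Enumerate traces; 4 have nonzero weight after conditioning:
  (X=3, Y=1, W=0, Z=1, U=3) weight 1/630
  (X=3, Y=1, W=0, Z=2, U=3) weight 1/630
  (X=4, Y=1, W=1, Z=1, U=2) weight 1/315
  (X=4, Y=1, W=1, Z=2, U=2) weight 1/315
Group by X:
  weight(X=3) = 1/315
  weight(X=4) = 2/315
Total weight = 1/315 + 2/315 = 1/105
P(X=3 | obs) = 1/315 / 1/105 = 1/3
P(X=4 | obs) = 2/315 / 1/105 = 2/3

P(X=3) = 1/3, P(X=4) = 2/3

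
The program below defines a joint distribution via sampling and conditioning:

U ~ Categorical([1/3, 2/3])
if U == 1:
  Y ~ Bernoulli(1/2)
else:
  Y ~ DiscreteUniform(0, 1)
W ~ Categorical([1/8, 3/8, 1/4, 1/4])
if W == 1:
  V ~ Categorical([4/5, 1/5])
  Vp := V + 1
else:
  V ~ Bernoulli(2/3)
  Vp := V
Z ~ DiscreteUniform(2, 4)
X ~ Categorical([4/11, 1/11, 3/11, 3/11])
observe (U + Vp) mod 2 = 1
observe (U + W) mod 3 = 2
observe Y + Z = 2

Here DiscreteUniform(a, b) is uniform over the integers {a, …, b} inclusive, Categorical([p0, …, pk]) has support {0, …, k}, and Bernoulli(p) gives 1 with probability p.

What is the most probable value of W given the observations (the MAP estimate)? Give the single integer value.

argmax_v P(W = v | obs) = 2

Enumerate traces; 8 have nonzero weight after conditioning:
  (U=0, Y=0, W=2, V=1, Z=2, X=0) weight 1/297
  (U=0, Y=0, W=2, V=1, Z=2, X=1) weight 1/1188
  (U=0, Y=0, W=2, V=1, Z=2, X=2) weight 1/396
  (U=0, Y=0, W=2, V=1, Z=2, X=3) weight 1/396
  (U=1, Y=0, W=1, V=1, Z=2, X=0) weight 1/330
  (U=1, Y=0, W=1, V=1, Z=2, X=1) weight 1/1320
  (U=1, Y=0, W=1, V=1, Z=2, X=2) weight 1/440
  (U=1, Y=0, W=1, V=1, Z=2, X=3) weight 1/440
Group by W:
  weight(W=1) = 1/120
  weight(W=2) = 1/108
Total weight = 1/120 + 1/108 = 19/1080
P(W=1 | obs) = 1/120 / 19/1080 = 9/19
P(W=2 | obs) = 1/108 / 19/1080 = 10/19
argmax = 2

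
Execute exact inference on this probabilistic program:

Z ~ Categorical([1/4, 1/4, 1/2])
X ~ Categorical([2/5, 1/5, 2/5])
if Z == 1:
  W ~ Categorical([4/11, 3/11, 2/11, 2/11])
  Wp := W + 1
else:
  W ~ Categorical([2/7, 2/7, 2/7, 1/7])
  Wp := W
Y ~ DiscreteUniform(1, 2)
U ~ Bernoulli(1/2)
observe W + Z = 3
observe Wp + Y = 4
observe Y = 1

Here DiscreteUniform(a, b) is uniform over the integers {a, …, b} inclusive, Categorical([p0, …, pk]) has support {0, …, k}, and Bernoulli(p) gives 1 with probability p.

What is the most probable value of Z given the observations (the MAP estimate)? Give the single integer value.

Enumerate traces; 12 have nonzero weight after conditioning:
  (Z=0, X=0, W=3, Y=1, U=0) weight 1/280
  (Z=0, X=0, W=3, Y=1, U=1) weight 1/280
  (Z=0, X=1, W=3, Y=1, U=0) weight 1/560
  (Z=0, X=1, W=3, Y=1, U=1) weight 1/560
  (Z=0, X=2, W=3, Y=1, U=0) weight 1/280
  (Z=0, X=2, W=3, Y=1, U=1) weight 1/280
  (Z=1, X=0, W=2, Y=1, U=0) weight 1/220
  (Z=1, X=0, W=2, Y=1, U=1) weight 1/220
  … 4 more
Group by Z:
  weight(Z=0) = 1/56
  weight(Z=1) = 1/44
Total weight = 1/56 + 1/44 = 25/616
P(Z=0 | obs) = 1/56 / 25/616 = 11/25
P(Z=1 | obs) = 1/44 / 25/616 = 14/25
argmax = 1

argmax_v P(Z = v | obs) = 1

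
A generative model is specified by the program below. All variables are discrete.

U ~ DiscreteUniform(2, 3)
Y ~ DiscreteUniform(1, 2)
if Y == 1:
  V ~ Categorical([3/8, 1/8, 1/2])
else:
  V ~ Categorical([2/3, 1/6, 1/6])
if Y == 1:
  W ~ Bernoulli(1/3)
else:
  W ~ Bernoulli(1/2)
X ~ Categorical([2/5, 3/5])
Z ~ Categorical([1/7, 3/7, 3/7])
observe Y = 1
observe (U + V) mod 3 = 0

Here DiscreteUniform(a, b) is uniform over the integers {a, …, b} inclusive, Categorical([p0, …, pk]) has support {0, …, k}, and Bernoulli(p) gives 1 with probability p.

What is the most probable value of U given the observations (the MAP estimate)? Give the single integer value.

Enumerate traces; 24 have nonzero weight after conditioning:
  (U=2, Y=1, V=1, W=0, X=0, Z=0) weight 1/840
  (U=2, Y=1, V=1, W=0, X=0, Z=1) weight 1/280
  (U=2, Y=1, V=1, W=0, X=0, Z=2) weight 1/280
  (U=2, Y=1, V=1, W=0, X=1, Z=0) weight 1/560
  (U=2, Y=1, V=1, W=0, X=1, Z=1) weight 3/560
  (U=2, Y=1, V=1, W=0, X=1, Z=2) weight 3/560
  (U=2, Y=1, V=1, W=1, X=0, Z=0) weight 1/1680
  (U=2, Y=1, V=1, W=1, X=0, Z=1) weight 1/560
  (U=3, Y=1, V=0, W=0, X=0, Z=0) weight 1/280
  … 15 more
Group by U:
  weight(U=2) = 1/32
  weight(U=3) = 3/32
Total weight = 1/32 + 3/32 = 1/8
P(U=2 | obs) = 1/32 / 1/8 = 1/4
P(U=3 | obs) = 3/32 / 1/8 = 3/4
argmax = 3

argmax_v P(U = v | obs) = 3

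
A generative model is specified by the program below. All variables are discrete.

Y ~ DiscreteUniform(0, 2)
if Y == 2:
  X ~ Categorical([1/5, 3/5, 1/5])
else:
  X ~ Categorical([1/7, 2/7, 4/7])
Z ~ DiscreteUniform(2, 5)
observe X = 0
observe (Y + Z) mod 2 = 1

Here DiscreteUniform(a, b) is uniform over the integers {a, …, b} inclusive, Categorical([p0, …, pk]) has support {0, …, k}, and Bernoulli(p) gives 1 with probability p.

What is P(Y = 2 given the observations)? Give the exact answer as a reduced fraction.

P(Y = 2 | obs) = 7/17

Enumerate traces; 6 have nonzero weight after conditioning:
  (Y=0, X=0, Z=3) weight 1/84
  (Y=0, X=0, Z=5) weight 1/84
  (Y=1, X=0, Z=2) weight 1/84
  (Y=1, X=0, Z=4) weight 1/84
  (Y=2, X=0, Z=3) weight 1/60
  (Y=2, X=0, Z=5) weight 1/60
Group by Y:
  weight(Y=0) = 1/42
  weight(Y=1) = 1/42
  weight(Y=2) = 1/30
Total weight = 1/42 + 1/42 + 1/30 = 17/210
P(Y=0 | obs) = 1/42 / 17/210 = 5/17
P(Y=1 | obs) = 1/42 / 17/210 = 5/17
P(Y=2 | obs) = 1/30 / 17/210 = 7/17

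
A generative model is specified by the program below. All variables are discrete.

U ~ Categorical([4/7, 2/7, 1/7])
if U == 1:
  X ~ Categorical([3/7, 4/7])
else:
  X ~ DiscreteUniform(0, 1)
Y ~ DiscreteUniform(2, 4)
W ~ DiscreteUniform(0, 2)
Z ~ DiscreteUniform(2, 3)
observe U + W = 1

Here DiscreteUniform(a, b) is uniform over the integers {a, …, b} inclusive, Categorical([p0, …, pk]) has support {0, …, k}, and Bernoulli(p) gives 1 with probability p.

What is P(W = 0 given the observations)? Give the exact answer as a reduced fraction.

Enumerate traces; 24 have nonzero weight after conditioning:
  (U=0, X=0, Y=2, W=1, Z=2) weight 1/63
  (U=0, X=0, Y=2, W=1, Z=3) weight 1/63
  (U=0, X=0, Y=3, W=1, Z=2) weight 1/63
  (U=0, X=0, Y=3, W=1, Z=3) weight 1/63
  (U=0, X=0, Y=4, W=1, Z=2) weight 1/63
  (U=0, X=0, Y=4, W=1, Z=3) weight 1/63
  (U=0, X=1, Y=2, W=1, Z=2) weight 1/63
  (U=0, X=1, Y=2, W=1, Z=3) weight 1/63
  (U=1, X=0, Y=2, W=0, Z=2) weight 1/147
  … 15 more
Group by W:
  weight(W=0) = 2/21
  weight(W=1) = 4/21
Total weight = 2/21 + 4/21 = 2/7
P(W=0 | obs) = 2/21 / 2/7 = 1/3
P(W=1 | obs) = 4/21 / 2/7 = 2/3

P(W = 0 | obs) = 1/3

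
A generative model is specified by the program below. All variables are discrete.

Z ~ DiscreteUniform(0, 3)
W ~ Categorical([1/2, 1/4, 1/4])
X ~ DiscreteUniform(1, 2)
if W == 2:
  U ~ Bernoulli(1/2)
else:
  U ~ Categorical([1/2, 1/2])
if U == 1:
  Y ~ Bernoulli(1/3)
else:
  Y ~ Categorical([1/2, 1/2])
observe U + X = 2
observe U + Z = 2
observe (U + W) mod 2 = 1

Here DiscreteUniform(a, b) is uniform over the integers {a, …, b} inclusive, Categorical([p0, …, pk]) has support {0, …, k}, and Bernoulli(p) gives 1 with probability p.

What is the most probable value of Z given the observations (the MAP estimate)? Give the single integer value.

Enumerate traces; 6 have nonzero weight after conditioning:
  (Z=1, W=0, X=1, U=1, Y=0) weight 1/48
  (Z=1, W=0, X=1, U=1, Y=1) weight 1/96
  (Z=1, W=2, X=1, U=1, Y=0) weight 1/96
  (Z=1, W=2, X=1, U=1, Y=1) weight 1/192
  (Z=2, W=1, X=2, U=0, Y=0) weight 1/128
  (Z=2, W=1, X=2, U=0, Y=1) weight 1/128
Group by Z:
  weight(Z=1) = 3/64
  weight(Z=2) = 1/64
Total weight = 3/64 + 1/64 = 1/16
P(Z=1 | obs) = 3/64 / 1/16 = 3/4
P(Z=2 | obs) = 1/64 / 1/16 = 1/4
argmax = 1

argmax_v P(Z = v | obs) = 1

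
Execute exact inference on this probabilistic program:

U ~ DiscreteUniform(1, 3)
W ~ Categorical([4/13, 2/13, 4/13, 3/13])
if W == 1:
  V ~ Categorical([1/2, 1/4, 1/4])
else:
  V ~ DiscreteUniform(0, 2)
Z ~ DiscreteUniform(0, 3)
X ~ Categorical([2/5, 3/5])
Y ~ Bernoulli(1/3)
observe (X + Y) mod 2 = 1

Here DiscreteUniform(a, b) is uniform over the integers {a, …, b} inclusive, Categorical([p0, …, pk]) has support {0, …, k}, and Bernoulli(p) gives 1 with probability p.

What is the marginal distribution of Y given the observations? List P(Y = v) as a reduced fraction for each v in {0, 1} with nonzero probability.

Enumerate traces; 288 have nonzero weight after conditioning:
  (U=1, W=0, V=0, Z=0, X=0, Y=1) weight 2/1755
  (U=1, W=0, V=0, Z=0, X=1, Y=0) weight 2/585
  (U=1, W=0, V=0, Z=1, X=0, Y=1) weight 2/1755
  (U=1, W=0, V=0, Z=1, X=1, Y=0) weight 2/585
  (U=1, W=0, V=0, Z=2, X=0, Y=1) weight 2/1755
  (U=1, W=0, V=0, Z=2, X=1, Y=0) weight 2/585
  (U=1, W=0, V=0, Z=3, X=0, Y=1) weight 2/1755
  (U=1, W=0, V=0, Z=3, X=1, Y=0) weight 2/585
  … 280 more
Group by Y:
  weight(Y=0) = 2/5
  weight(Y=1) = 2/15
Total weight = 2/5 + 2/15 = 8/15
P(Y=0 | obs) = 2/5 / 8/15 = 3/4
P(Y=1 | obs) = 2/15 / 8/15 = 1/4

P(Y=0) = 3/4, P(Y=1) = 1/4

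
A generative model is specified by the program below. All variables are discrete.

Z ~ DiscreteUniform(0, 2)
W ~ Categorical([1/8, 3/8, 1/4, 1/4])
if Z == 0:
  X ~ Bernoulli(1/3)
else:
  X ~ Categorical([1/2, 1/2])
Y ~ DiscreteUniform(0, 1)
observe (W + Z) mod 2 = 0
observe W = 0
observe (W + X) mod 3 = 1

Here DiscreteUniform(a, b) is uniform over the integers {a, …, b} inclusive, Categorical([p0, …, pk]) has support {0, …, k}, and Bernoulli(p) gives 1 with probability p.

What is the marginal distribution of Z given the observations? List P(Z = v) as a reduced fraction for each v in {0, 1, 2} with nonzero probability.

P(Z=0) = 2/5, P(Z=2) = 3/5

Enumerate traces; 4 have nonzero weight after conditioning:
  (Z=0, W=0, X=1, Y=0) weight 1/144
  (Z=0, W=0, X=1, Y=1) weight 1/144
  (Z=2, W=0, X=1, Y=0) weight 1/96
  (Z=2, W=0, X=1, Y=1) weight 1/96
Group by Z:
  weight(Z=0) = 1/72
  weight(Z=2) = 1/48
Total weight = 1/72 + 1/48 = 5/144
P(Z=0 | obs) = 1/72 / 5/144 = 2/5
P(Z=2 | obs) = 1/48 / 5/144 = 3/5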